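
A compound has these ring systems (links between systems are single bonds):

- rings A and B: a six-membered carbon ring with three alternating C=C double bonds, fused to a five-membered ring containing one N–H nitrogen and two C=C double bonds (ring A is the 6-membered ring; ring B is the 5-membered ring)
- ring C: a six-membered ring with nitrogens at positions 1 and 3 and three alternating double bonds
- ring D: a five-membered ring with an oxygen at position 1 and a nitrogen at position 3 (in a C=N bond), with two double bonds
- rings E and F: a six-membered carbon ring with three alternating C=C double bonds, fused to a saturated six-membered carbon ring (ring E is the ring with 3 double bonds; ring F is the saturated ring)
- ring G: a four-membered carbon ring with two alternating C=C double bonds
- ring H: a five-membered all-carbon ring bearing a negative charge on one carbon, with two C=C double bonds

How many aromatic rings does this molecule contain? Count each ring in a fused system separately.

6

Rings A and B form a fused bicyclic system (with one N–H) with 9 sp² atoms and 10 π electrons from ring double bonds plus a heteroatom lone pair. 10 = 4(2)+2, so the system is aromatic and both rings count as aromatic (indole).
Ring C is planar and fully conjugated; 3 ring double bonds give 6 π electrons. That satisfies 4n+2 with n=1, so ring C is aromatic (pyrimidine).
Ring D is planar and fully conjugated; 2 ring double bonds (4 π electrons) plus a heteroatom lone pair (2) give 6 π electrons. 6 = 4(1)+2, so ring D is aromatic (oxazole).
Ring E is fully conjugated (every ring atom contributes a p orbital); 3 ring double bonds give 6 π electrons. Since 6 = 4n+2 (n=1), ring E is aromatic (benzene ring).
Ring F has four sp³ carbons, so it is not fully conjugated — not aromatic (cyclohexane ring).
Ring G has only sp² ring atoms; a planar conformation would have a fully conjugated π system of 4 electrons. But 4 = 4(1), which is 4n not 4n+2, so ring G is not aromatic (cyclobutadiene) — cyclobutadiene is antiaromatic and distorts to a rectangle.
Ring H is fully conjugated (every ring atom contributes a p orbital); 2 ring double bonds (4 π electrons) plus the carbanion lone pair (2) give 6 π electrons. That satisfies 4n+2 with n=1, so ring H is aromatic (cyclopentadienyl anion).
Aromatic: A, B, C, D, E, H. Total: 6.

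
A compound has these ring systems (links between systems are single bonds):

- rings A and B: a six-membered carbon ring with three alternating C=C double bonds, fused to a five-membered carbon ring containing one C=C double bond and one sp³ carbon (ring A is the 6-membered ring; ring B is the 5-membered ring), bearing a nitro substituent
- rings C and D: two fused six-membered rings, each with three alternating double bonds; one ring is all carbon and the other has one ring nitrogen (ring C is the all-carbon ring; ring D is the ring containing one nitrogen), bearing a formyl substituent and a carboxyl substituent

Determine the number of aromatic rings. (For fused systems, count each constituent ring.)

3

Ring A is fully conjugated (every ring atom contributes a p orbital); 3 ring double bonds give 6 π electrons. That satisfies 4n+2 with n=1, so ring A is aromatic (benzene ring).
Ring B has one sp³ carbon, so it is not fully conjugated — not aromatic (cyclopentene ring).
Rings C and D form a fused bicyclic system (with one nitrogen) with 10 sp² atoms and 10 π electrons from ring double bonds. 10 = 4(2)+2, so the system is aromatic and both rings count as aromatic (quinoline).
Aromatic: A, C, D. Total: 3.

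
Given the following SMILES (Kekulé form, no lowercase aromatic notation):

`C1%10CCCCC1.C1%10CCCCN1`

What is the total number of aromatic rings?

0

The SMILES encodes a six-membered saturated carbon ring; a six-membered saturated ring of five carbons and one N–H nitrogen.
The 6-membered ring has only sp³ atoms, so it is not fully conjugated — not aromatic (cyclohexane).
The 6-membered ring with one N–H has only sp³ atoms, so it is not fully conjugated — not aromatic (piperidine).
None of the rings are aromatic. Total: 0.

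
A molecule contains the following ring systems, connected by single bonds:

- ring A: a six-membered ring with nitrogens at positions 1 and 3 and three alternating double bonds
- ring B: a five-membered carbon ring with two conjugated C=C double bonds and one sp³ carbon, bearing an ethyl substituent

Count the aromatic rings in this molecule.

1

Ring A is planar and fully conjugated; 3 ring double bonds give 6 π electrons. 6 = 4(1)+2, so ring A is aromatic (pyrimidine).
Ring B has one sp³ carbon, so it is not fully conjugated — not aromatic (cyclopentadiene).
Aromatic: A. Total: 1.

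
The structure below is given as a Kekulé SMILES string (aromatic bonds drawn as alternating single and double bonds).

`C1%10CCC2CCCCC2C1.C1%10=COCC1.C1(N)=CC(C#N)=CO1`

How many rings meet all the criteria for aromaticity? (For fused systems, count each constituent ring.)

The SMILES encodes two fused six-membered saturated carbon rings; a five-membered ring of four carbons and one oxygen, with one C=C double bond and two sp³ carbons; a five-membered ring of four carbons and one oxygen, with two C=C double bonds.
The 6-membered ring has only sp³ atoms, so it is not fully conjugated — not aromatic (cyclohexane ring).
The second 6-membered ring has only sp³ atoms, so it is not fully conjugated — not aromatic (cyclohexane ring).
The 5-membered ring with one oxygen has two sp³ carbons, so it is not fully conjugated — not aromatic (2,3-dihydrofuran).
The second 5-membered ring with one oxygen is planar and fully conjugated; 2 ring double bonds (4 π electrons) plus a heteroatom lone pair (2) give 6 π electrons. 6 = 4(1)+2, so it is aromatic (furan).
1 of the 4 rings is aromatic. Total: 1.

1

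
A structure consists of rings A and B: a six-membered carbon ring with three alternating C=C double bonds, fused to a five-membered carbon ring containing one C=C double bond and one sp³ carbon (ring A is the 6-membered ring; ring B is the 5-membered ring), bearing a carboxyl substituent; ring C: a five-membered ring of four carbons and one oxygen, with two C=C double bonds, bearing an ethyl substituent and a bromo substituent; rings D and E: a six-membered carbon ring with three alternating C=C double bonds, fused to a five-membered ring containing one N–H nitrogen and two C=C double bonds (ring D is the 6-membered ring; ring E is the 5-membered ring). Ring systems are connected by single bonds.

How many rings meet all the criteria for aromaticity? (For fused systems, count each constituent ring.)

4

Ring A is planar and fully conjugated; 3 ring double bonds give 6 π electrons. 6 = 4(1)+2, so ring A is aromatic (benzene ring).
Ring B has one sp³ carbon, so it is not fully conjugated — not aromatic (cyclopentene ring).
Ring C is planar and fully conjugated; 2 ring double bonds (4 π electrons) plus a heteroatom lone pair (2) give 6 π electrons. 6 = 4(1)+2, so ring C is aromatic (furan).
Rings D and E form a fused bicyclic system (with one N–H) with 9 sp² atoms and 10 π electrons from ring double bonds plus a heteroatom lone pair. 10 = 4(2)+2, so the system is aromatic and both rings count as aromatic (indole).
Aromatic: A, C, D, E. Total: 4.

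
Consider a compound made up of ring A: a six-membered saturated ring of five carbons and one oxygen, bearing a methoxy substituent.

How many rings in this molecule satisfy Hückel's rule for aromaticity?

Ring A has only sp³ atoms, so it is not fully conjugated — not aromatic (tetrahydropyran).

0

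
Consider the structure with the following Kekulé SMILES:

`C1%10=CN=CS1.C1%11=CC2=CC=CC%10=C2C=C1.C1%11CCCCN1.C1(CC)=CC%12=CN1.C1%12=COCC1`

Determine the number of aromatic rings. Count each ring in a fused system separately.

4

The SMILES encodes a five-membered ring with a sulfur at position 1 and a nitrogen at position 3 (in a C=N bond), with two double bonds; two fused six-membered carbon rings, each with three alternating C=C double bonds; a six-membered saturated ring of five carbons and one N–H nitrogen; a five-membered ring of four carbons and one nitrogen bearing a hydrogen, with two C=C double bonds; a five-membered ring of four carbons and one oxygen, with one C=C double bond and two sp³ carbons.
The 5-membered ring with one sulfur and one =N– has a continuous p-orbital overlap around the ring; 2 ring double bonds (4 π electrons) plus a heteroatom lone pair (2) give 6 π electrons. Since 6 = 4n+2 (n=1), it is aromatic (thiazole).
The fused 6/6-membered bicyclic is a single π system with 10 sp² atoms and 10 π electrons from ring double bonds. 10 = 4(2)+2, so the system is aromatic and both rings count as aromatic (naphthalene).
The 6-membered ring with one N–H has only sp³ atoms, so it is not fully conjugated — not aromatic (piperidine).
The 5-membered ring with one N–H is planar and fully conjugated; 2 ring double bonds (4 π electrons) plus a heteroatom lone pair (2) give 6 π electrons. Since 6 = 4n+2 (n=1), it is aromatic (pyrrole).
The 5-membered ring with one oxygen has two sp³ carbons, so it is not fully conjugated — not aromatic (2,3-dihydrofuran).
4 of the 6 rings are aromatic. Total: 4.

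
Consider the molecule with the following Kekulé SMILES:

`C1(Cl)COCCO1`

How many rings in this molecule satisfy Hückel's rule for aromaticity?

0

The SMILES encodes a six-membered saturated ring with oxygens at positions 1 and 4.
The 6-membered ring with two oxygens (1,4) has only sp³ atoms, so it is not fully conjugated — not aromatic (1,4-dioxane).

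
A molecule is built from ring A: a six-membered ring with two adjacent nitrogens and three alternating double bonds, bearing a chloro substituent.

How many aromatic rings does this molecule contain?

Ring A is fully conjugated (every ring atom contributes a p orbital); 3 ring double bonds give 6 π electrons. That satisfies 4n+2 with n=1, so ring A is aromatic (pyridazine).

1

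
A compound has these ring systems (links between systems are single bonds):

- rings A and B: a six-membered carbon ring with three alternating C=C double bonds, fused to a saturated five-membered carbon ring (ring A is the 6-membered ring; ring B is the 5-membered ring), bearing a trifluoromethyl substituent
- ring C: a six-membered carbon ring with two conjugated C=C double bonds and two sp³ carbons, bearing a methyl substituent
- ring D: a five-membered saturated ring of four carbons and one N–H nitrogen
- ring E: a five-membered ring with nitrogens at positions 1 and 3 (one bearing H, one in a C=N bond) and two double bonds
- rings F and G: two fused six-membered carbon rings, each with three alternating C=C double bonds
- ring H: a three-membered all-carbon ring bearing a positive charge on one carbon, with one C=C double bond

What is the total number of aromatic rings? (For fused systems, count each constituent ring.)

5

Ring A is fully conjugated (every ring atom contributes a p orbital); 3 ring double bonds give 6 π electrons. 6 = 4(1)+2, so ring A is aromatic (benzene ring).
Ring B has three sp³ carbons, so it is not fully conjugated — not aromatic (cyclopentane ring).
Ring C has two sp³ carbons, so it is not fully conjugated — not aromatic (1,3-cyclohexadiene).
Ring D has only sp³ atoms, so it is not fully conjugated — not aromatic (pyrrolidine).
Ring E is planar and fully conjugated; 2 ring double bonds (4 π electrons) plus a heteroatom lone pair (2) give 6 π electrons. Since 6 = 4n+2 (n=1), ring E is aromatic (imidazole).
Rings F and G form a fused bicyclic system with 10 sp² atoms and 10 π electrons from ring double bonds. 10 = 4(2)+2, so the system is aromatic and both rings count as aromatic (naphthalene).
Ring H is fully conjugated (every ring atom contributes a p orbital); 1 ring double bond (2 π electrons) plus the carbocation's empty p orbital (0, but keeps the ring conjugated) give 2 π electrons. That satisfies 4n+2 with n=0, so ring H is aromatic (cyclopropenyl cation).
Aromatic: A, E, F, G, H. Total: 5.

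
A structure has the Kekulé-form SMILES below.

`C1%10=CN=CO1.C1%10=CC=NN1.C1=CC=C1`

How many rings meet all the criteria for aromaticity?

The SMILES encodes a five-membered ring with an oxygen at position 1 and a nitrogen at position 3 (in a C=N bond), with two double bonds; a five-membered ring with two adjacent nitrogens (one bearing H, one in a double bond) and two double bonds; a four-membered carbon ring with two alternating C=C double bonds.
The 5-membered ring with one oxygen and one =N– is fully conjugated (every ring atom contributes a p orbital); 2 ring double bonds (4 π electrons) plus a heteroatom lone pair (2) give 6 π electrons. 6 = 4(1)+2, so it is aromatic (oxazole).
The 5-membered ring with two adjacent nitrogens (one N–H, one =N–) is fully conjugated (every ring atom contributes a p orbital); 2 ring double bonds (4 π electrons) plus a heteroatom lone pair (2) give 6 π electrons. 6 = 4(1)+2, so it is aromatic (pyrazole).
The 4-membered ring has only sp² ring atoms; a planar conformation would have a fully conjugated π system of 4 electrons. But 4 = 4(1), which is 4n not 4n+2, so it is not aromatic (cyclobutadiene) — cyclobutadiene is antiaromatic and distorts to a rectangle.
2 of the 3 rings are aromatic. Total: 2.

2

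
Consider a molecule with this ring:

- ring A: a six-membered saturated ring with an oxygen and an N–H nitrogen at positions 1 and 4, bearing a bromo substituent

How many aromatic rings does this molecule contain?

Ring A has only sp³ atoms, so it is not fully conjugated — not aromatic (morpholine).

0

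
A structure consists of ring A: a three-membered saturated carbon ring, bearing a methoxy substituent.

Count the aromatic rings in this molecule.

0

Ring A has only sp³ atoms, so it is not fully conjugated — not aromatic (cyclopropane).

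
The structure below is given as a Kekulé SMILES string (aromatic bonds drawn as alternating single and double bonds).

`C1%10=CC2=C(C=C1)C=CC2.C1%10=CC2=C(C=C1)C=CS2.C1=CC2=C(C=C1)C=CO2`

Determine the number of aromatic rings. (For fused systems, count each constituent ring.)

5

The SMILES encodes a six-membered carbon ring with three alternating C=C double bonds, fused to a five-membered carbon ring containing one C=C double bond and one sp³ carbon; a six-membered carbon ring with three alternating C=C double bonds, fused to a five-membered ring containing one sulfur and two C=C double bonds; a six-membered carbon ring with three alternating C=C double bonds, fused to a five-membered ring containing one oxygen and two C=C double bonds.
The 6-membered ring is fully conjugated (every ring atom contributes a p orbital); 3 ring double bonds give 6 π electrons. Since 6 = 4n+2 (n=1), it is aromatic (benzene ring).
The 5-membered ring has one sp³ carbon, so it is not fully conjugated — not aromatic (cyclopentene ring).
The fused 6/5-membered bicyclic (with one sulfur) is a single π system with 9 sp² atoms and 10 π electrons from ring double bonds plus a heteroatom lone pair. 10 = 4(2)+2, so the system is aromatic and both rings count as aromatic (benzothiophene).
The fused 6/5-membered bicyclic (with one oxygen) is a single π system with 9 sp² atoms and 10 π electrons from ring double bonds plus a heteroatom lone pair. 10 = 4(2)+2, so the system is aromatic and both rings count as aromatic (benzofuran).
5 of the 6 rings are aromatic. Total: 5.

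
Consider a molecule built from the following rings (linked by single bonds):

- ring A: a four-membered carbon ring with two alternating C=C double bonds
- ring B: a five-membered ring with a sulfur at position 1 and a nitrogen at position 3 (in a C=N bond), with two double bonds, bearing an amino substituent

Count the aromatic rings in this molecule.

1

Ring A has only sp² ring atoms; a planar conformation would have a fully conjugated π system of 4 electrons. But 4 = 4(1), which is 4n not 4n+2, so ring A is not aromatic (cyclobutadiene) — cyclobutadiene is antiaromatic and distorts to a rectangle.
Ring B has a continuous p-orbital overlap around the ring; 2 ring double bonds (4 π electrons) plus a heteroatom lone pair (2) give 6 π electrons. Since 6 = 4n+2 (n=1), ring B is aromatic (thiazole).
Aromatic: B. Total: 1.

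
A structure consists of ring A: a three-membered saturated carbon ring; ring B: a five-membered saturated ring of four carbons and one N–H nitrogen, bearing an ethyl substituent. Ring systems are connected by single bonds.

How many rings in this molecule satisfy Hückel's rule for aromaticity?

0

Ring A has only sp³ atoms, so it is not fully conjugated — not aromatic (cyclopropane).
Ring B has only sp³ atoms, so it is not fully conjugated — not aromatic (pyrrolidine).
No ring is aromatic. Total: 0.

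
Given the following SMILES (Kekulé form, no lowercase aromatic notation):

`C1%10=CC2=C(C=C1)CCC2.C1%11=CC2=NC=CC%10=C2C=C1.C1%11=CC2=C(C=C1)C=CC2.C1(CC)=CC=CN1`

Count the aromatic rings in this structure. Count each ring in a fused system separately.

The SMILES encodes a six-membered carbon ring with three alternating C=C double bonds, fused to a saturated five-membered carbon ring; two fused six-membered rings, each with three alternating double bonds; one ring is all carbon and the other has one ring nitrogen; a six-membered carbon ring with three alternating C=C double bonds, fused to a five-membered carbon ring containing one C=C double bond and one sp³ carbon; a five-membered ring of four carbons and one nitrogen bearing a hydrogen, with two C=C double bonds.
The 6-membered ring has a continuous p-orbital overlap around the ring; 3 ring double bonds give 6 π electrons. That satisfies 4n+2 with n=1, so it is aromatic (benzene ring).
The 5-membered ring has three sp³ carbons, so it is not fully conjugated — not aromatic (cyclopentane ring).
The fused 6/6-membered bicyclic (with one nitrogen) is a single π system with 10 sp² atoms and 10 π electrons from ring double bonds. 10 = 4(2)+2, so the system is aromatic and both rings count as aromatic (quinoline).
The second 6-membered ring is fully conjugated (every ring atom contributes a p orbital); 3 ring double bonds give 6 π electrons. That satisfies 4n+2 with n=1, so it is aromatic (benzene ring).
The second 5-membered ring has one sp³ carbon, so it is not fully conjugated — not aromatic (cyclopentene ring).
The 5-membered ring with one N–H has a continuous p-orbital overlap around the ring; 2 ring double bonds (4 π electrons) plus a heteroatom lone pair (2) give 6 π electrons. That satisfies 4n+2 with n=1, so it is aromatic (pyrrole).
5 of the 7 rings are aromatic. Total: 5.

5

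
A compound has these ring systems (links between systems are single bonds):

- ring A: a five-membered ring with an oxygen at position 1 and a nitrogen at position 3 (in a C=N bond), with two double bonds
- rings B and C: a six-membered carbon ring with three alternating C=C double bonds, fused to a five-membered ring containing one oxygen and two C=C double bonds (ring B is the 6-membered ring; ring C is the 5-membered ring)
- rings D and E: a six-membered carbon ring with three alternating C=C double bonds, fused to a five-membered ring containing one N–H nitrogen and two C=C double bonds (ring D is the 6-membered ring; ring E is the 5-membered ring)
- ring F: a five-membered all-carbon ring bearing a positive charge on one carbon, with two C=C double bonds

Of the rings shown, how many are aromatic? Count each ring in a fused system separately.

Ring A is planar and fully conjugated; 2 ring double bonds (4 π electrons) plus a heteroatom lone pair (2) give 6 π electrons. 6 = 4(1)+2, so ring A is aromatic (oxazole).
Rings B and C form a fused bicyclic system (with one oxygen) with 9 sp² atoms and 10 π electrons from ring double bonds plus a heteroatom lone pair. 10 = 4(2)+2, so the system is aromatic and both rings count as aromatic (benzofuran).
Rings D and E form a fused bicyclic system (with one N–H) with 9 sp² atoms and 10 π electrons from ring double bonds plus a heteroatom lone pair. 10 = 4(2)+2, so the system is aromatic and both rings count as aromatic (indole).
Ring F has only sp² ring atoms; a planar conformation would have a fully conjugated π system of 4 electrons. But 4 = 4(1), which is 4n not 4n+2, so ring F is not aromatic (cyclopentadienyl cation).
Aromatic: A, B, C, D, E. Total: 5.

5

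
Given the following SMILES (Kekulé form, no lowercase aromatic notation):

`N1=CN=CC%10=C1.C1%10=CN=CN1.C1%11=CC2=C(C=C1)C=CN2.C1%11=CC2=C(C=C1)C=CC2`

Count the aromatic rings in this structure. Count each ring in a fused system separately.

5

The SMILES encodes a six-membered ring with nitrogens at positions 1 and 3 and three alternating double bonds; a five-membered ring with nitrogens at positions 1 and 3 (one bearing H, one in a C=N bond) and two double bonds; a six-membered carbon ring with three alternating C=C double bonds, fused to a five-membered ring containing one N–H nitrogen and two C=C double bonds; a six-membered carbon ring with three alternating C=C double bonds, fused to a five-membered carbon ring containing one C=C double bond and one sp³ carbon.
The 6-membered ring with two nitrogens (1,3) has a continuous p-orbital overlap around the ring; 3 ring double bonds give 6 π electrons. That satisfies 4n+2 with n=1, so it is aromatic (pyrimidine).
The 5-membered ring with two nitrogens (one N–H, one =N–) is fully conjugated (every ring atom contributes a p orbital); 2 ring double bonds (4 π electrons) plus a heteroatom lone pair (2) give 6 π electrons. 6 = 4(1)+2, so it is aromatic (imidazole).
The fused 6/5-membered bicyclic (with one N–H) is a single π system with 9 sp² atoms and 10 π electrons from ring double bonds plus a heteroatom lone pair. 10 = 4(2)+2, so the system is aromatic and both rings count as aromatic (indole).
The 6-membered ring is fully conjugated (every ring atom contributes a p orbital); 3 ring double bonds give 6 π electrons. That satisfies 4n+2 with n=1, so it is aromatic (benzene ring).
The 5-membered ring has one sp³ carbon, so it is not fully conjugated — not aromatic (cyclopentene ring).
5 of the 6 rings are aromatic. Total: 5.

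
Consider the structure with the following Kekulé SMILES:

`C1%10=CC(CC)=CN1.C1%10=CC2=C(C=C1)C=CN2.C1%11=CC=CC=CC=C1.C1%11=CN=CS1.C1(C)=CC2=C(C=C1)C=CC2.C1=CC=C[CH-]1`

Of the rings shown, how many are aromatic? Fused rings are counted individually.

The SMILES encodes a five-membered ring of four carbons and one nitrogen bearing a hydrogen, with two C=C double bonds; a six-membered carbon ring with three alternating C=C double bonds, fused to a five-membered ring containing one N–H nitrogen and two C=C double bonds; an eight-membered carbon ring with four alternating C=C double bonds; a five-membered ring with a sulfur at position 1 and a nitrogen at position 3 (in a C=N bond), with two double bonds; a six-membered carbon ring with three alternating C=C double bonds, fused to a five-membered carbon ring containing one C=C double bond and one sp³ carbon; a five-membered all-carbon ring bearing a negative charge on one carbon, with two C=C double bonds.
The 5-membered ring with one N–H is planar and fully conjugated; 2 ring double bonds (4 π electrons) plus a heteroatom lone pair (2) give 6 π electrons. That satisfies 4n+2 with n=1, so it is aromatic (pyrrole).
The fused 6/5-membered bicyclic (with one N–H) is a single π system with 9 sp² atoms and 10 π electrons from ring double bonds plus a heteroatom lone pair. 10 = 4(2)+2, so the system is aromatic and both rings count as aromatic (indole).
The 8-membered ring has only sp² ring atoms; a planar conformation would have a fully conjugated π system of 8 electrons. But 8 = 4(2), which is 4n not 4n+2, so it is not aromatic (cyclooctatetraene) — cyclooctatetraene distorts into a non-planar tub to avoid antiaromaticity.
The 5-membered ring with one sulfur and one =N– has a continuous p-orbital overlap around the ring; 2 ring double bonds (4 π electrons) plus a heteroatom lone pair (2) give 6 π electrons. That satisfies 4n+2 with n=1, so it is aromatic (thiazole).
The 6-membered ring is planar and fully conjugated; 3 ring double bonds give 6 π electrons. Since 6 = 4n+2 (n=1), it is aromatic (benzene ring).
The 5-membered ring has one sp³ carbon, so it is not fully conjugated — not aromatic (cyclopentene ring).
The second 5-membered ring is fully conjugated (every ring atom contributes a p orbital); 2 ring double bonds (4 π electrons) plus the carbanion lone pair (2) give 6 π electrons. That satisfies 4n+2 with n=1, so it is aromatic (cyclopentadienyl anion).
6 of the 8 rings are aromatic. Total: 6.

6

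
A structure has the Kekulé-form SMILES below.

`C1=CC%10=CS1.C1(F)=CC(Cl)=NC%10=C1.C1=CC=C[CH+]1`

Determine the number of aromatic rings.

2

The SMILES encodes a five-membered ring of four carbons and one sulfur, with two C=C double bonds; a six-membered ring of five carbons and one nitrogen with three alternating double bonds; a five-membered all-carbon ring bearing a positive charge on one carbon, with two C=C double bonds.
The 5-membered ring with one sulfur is planar and fully conjugated; 2 ring double bonds (4 π electrons) plus a heteroatom lone pair (2) give 6 π electrons. That satisfies 4n+2 with n=1, so it is aromatic (thiophene).
The 6-membered ring with one nitrogen is planar and fully conjugated; 3 ring double bonds give 6 π electrons. That satisfies 4n+2 with n=1, so it is aromatic (pyridine).
The 5-membered ring has only sp² ring atoms; a planar conformation would have a fully conjugated π system of 4 electrons. But 4 = 4(1), which is 4n not 4n+2, so it is not aromatic (cyclopentadienyl cation).
2 of the 3 rings are aromatic. Total: 2.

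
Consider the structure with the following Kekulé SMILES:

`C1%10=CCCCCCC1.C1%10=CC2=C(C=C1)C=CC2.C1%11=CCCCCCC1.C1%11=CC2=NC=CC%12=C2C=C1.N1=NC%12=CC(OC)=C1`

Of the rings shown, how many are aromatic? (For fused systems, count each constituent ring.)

4

The SMILES encodes an eight-membered carbon ring with one C=C double bond; a six-membered carbon ring with three alternating C=C double bonds, fused to a five-membered carbon ring containing one C=C double bond and one sp³ carbon; an eight-membered carbon ring with one C=C double bond; two fused six-membered rings, each with three alternating double bonds; one ring is all carbon and the other has one ring nitrogen; a six-membered ring with two adjacent nitrogens and three alternating double bonds.
The 8-membered ring has six sp³ carbons, so it is not fully conjugated — not aromatic (cyclooctene).
The 6-membered ring has a continuous p-orbital overlap around the ring; 3 ring double bonds give 6 π electrons. 6 = 4(1)+2, so it is aromatic (benzene ring).
The 5-membered ring has one sp³ carbon, so it is not fully conjugated — not aromatic (cyclopentene ring).
The second 8-membered ring has six sp³ carbons, so it is not fully conjugated — not aromatic (cyclooctene).
The fused 6/6-membered bicyclic (with one nitrogen) is a single π system with 10 sp² atoms and 10 π electrons from ring double bonds. 10 = 4(2)+2, so the system is aromatic and both rings count as aromatic (quinoline).
The 6-membered ring with two nitrogens (1,2) has a continuous p-orbital overlap around the ring; 3 ring double bonds give 6 π electrons. 6 = 4(1)+2, so it is aromatic (pyridazine).
4 of the 7 rings are aromatic. Total: 4.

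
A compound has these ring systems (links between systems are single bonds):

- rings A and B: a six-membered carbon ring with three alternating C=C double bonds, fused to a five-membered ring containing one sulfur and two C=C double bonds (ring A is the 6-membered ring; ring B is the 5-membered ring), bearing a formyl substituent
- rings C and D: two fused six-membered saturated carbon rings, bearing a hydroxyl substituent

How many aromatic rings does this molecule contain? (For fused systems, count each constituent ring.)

2

Rings A and B form a fused bicyclic system (with one sulfur) with 9 sp² atoms and 10 π electrons from ring double bonds plus a heteroatom lone pair. 10 = 4(2)+2, so the system is aromatic and both rings count as aromatic (benzothiophene).
Ring C has only sp³ atoms, so it is not fully conjugated — not aromatic (cyclohexane ring).
Ring D has only sp³ atoms, so it is not fully conjugated — not aromatic (cyclohexane ring).
Aromatic: A, B. Total: 2.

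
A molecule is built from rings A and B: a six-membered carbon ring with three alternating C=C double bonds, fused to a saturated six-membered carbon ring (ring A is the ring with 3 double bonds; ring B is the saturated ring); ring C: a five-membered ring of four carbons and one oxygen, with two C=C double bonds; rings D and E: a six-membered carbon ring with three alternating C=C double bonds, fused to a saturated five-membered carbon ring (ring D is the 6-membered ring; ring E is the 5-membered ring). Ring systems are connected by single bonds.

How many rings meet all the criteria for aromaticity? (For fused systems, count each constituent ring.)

Ring A is planar and fully conjugated; 3 ring double bonds give 6 π electrons. That satisfies 4n+2 with n=1, so ring A is aromatic (benzene ring).
Ring B has four sp³ carbons, so it is not fully conjugated — not aromatic (cyclohexane ring).
Ring C is planar and fully conjugated; 2 ring double bonds (4 π electrons) plus a heteroatom lone pair (2) give 6 π electrons. Since 6 = 4n+2 (n=1), ring C is aromatic (furan).
Ring D is planar and fully conjugated; 3 ring double bonds give 6 π electrons. Since 6 = 4n+2 (n=1), ring D is aromatic (benzene ring).
Ring E has three sp³ carbons, so it is not fully conjugated — not aromatic (cyclopentane ring).
Aromatic: A, C, D. Total: 3.

3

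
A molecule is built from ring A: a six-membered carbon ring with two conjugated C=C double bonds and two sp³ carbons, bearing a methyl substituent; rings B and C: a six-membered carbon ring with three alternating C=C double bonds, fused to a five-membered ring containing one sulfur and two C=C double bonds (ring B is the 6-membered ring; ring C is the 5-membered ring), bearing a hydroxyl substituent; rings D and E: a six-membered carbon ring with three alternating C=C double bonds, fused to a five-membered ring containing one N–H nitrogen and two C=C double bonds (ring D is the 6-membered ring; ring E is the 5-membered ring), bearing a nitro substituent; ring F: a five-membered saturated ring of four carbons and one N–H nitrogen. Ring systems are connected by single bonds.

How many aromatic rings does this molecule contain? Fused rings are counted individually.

Ring A has two sp³ carbons, so it is not fully conjugated — not aromatic (1,3-cyclohexadiene).
Rings B and C form a fused bicyclic system (with one sulfur) with 9 sp² atoms and 10 π electrons from ring double bonds plus a heteroatom lone pair. 10 = 4(2)+2, so the system is aromatic and both rings count as aromatic (benzothiophene).
Rings D and E form a fused bicyclic system (with one N–H) with 9 sp² atoms and 10 π electrons from ring double bonds plus a heteroatom lone pair. 10 = 4(2)+2, so the system is aromatic and both rings count as aromatic (indole).
Ring F has only sp³ atoms, so it is not fully conjugated — not aromatic (pyrrolidine).
Aromatic: B, C, D, E. Total: 4.

4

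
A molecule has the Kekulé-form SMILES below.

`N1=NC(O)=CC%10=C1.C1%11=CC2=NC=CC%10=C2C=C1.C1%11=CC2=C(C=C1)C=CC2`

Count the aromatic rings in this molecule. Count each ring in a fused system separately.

The SMILES encodes a six-membered ring with two adjacent nitrogens and three alternating double bonds; two fused six-membered rings, each with three alternating double bonds; one ring is all carbon and the other has one ring nitrogen; a six-membered carbon ring with three alternating C=C double bonds, fused to a five-membered carbon ring containing one C=C double bond and one sp³ carbon.
The 6-membered ring with two nitrogens (1,2) is fully conjugated (every ring atom contributes a p orbital); 3 ring double bonds give 6 π electrons. Since 6 = 4n+2 (n=1), it is aromatic (pyridazine).
The fused 6/6-membered bicyclic (with one nitrogen) is a single π system with 10 sp² atoms and 10 π electrons from ring double bonds. 10 = 4(2)+2, so the system is aromatic and both rings count as aromatic (quinoline).
The 6-membered ring is planar and fully conjugated; 3 ring double bonds give 6 π electrons. That satisfies 4n+2 with n=1, so it is aromatic (benzene ring).
The 5-membered ring has one sp³ carbon, so it is not fully conjugated — not aromatic (cyclopentene ring).
4 of the 5 rings are aromatic. Total: 4.

4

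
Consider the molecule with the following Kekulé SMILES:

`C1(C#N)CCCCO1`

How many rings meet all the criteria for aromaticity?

0

The SMILES encodes a six-membered saturated ring of five carbons and one oxygen.
The 6-membered ring with one oxygen has only sp³ atoms, so it is not fully conjugated — not aromatic (tetrahydropyran).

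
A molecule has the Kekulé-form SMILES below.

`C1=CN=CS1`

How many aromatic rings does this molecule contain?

1

The SMILES encodes a five-membered ring with a sulfur at position 1 and a nitrogen at position 3 (in a C=N bond), with two double bonds.
The 5-membered ring with one sulfur and one =N– has a continuous p-orbital overlap around the ring; 2 ring double bonds (4 π electrons) plus a heteroatom lone pair (2) give 6 π electrons. 6 = 4(1)+2, so it is aromatic (thiazole).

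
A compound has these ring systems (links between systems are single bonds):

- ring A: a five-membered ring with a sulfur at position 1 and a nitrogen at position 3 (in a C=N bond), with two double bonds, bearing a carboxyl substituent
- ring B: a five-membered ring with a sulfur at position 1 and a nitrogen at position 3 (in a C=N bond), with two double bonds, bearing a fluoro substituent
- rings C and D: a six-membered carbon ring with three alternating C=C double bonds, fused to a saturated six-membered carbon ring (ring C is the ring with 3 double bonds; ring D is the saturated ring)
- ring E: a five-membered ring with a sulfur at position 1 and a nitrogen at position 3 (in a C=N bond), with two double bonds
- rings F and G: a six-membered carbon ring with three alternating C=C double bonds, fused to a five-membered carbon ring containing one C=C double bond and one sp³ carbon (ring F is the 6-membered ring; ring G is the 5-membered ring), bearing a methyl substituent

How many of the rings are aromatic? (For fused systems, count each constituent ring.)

Ring A is planar and fully conjugated; 2 ring double bonds (4 π electrons) plus a heteroatom lone pair (2) give 6 π electrons. 6 = 4(1)+2, so ring A is aromatic (thiazole).
Ring B is planar and fully conjugated; 2 ring double bonds (4 π electrons) plus a heteroatom lone pair (2) give 6 π electrons. That satisfies 4n+2 with n=1, so ring B is aromatic (thiazole).
Ring C is fully conjugated (every ring atom contributes a p orbital); 3 ring double bonds give 6 π electrons. 6 = 4(1)+2, so ring C is aromatic (benzene ring).
Ring D has four sp³ carbons, so it is not fully conjugated — not aromatic (cyclohexane ring).
Ring E has a continuous p-orbital overlap around the ring; 2 ring double bonds (4 π electrons) plus a heteroatom lone pair (2) give 6 π electrons. 6 = 4(1)+2, so ring E is aromatic (thiazole).
Ring F has a continuous p-orbital overlap around the ring; 3 ring double bonds give 6 π electrons. 6 = 4(1)+2, so ring F is aromatic (benzene ring).
Ring G has one sp³ carbon, so it is not fully conjugated — not aromatic (cyclopentene ring).
Aromatic: A, B, C, E, F. Total: 5.

5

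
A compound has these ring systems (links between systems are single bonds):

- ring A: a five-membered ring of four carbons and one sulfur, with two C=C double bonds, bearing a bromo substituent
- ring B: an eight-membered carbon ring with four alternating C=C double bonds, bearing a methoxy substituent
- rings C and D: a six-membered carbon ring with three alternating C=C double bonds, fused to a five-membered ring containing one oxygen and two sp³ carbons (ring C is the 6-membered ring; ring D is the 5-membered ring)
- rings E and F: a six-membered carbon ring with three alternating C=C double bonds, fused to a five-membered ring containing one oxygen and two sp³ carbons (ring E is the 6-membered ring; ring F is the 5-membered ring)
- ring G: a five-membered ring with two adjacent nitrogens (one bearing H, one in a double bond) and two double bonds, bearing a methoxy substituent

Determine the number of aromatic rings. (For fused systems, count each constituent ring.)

4

Ring A is planar and fully conjugated; 2 ring double bonds (4 π electrons) plus a heteroatom lone pair (2) give 6 π electrons. 6 = 4(1)+2, so ring A is aromatic (thiophene).
Ring B has only sp² ring atoms; a planar conformation would have a fully conjugated π system of 8 electrons. But 8 = 4(2), which is 4n not 4n+2, so ring B is not aromatic (cyclooctatetraene) — cyclooctatetraene distorts into a non-planar tub to avoid antiaromaticity.
Ring C is planar and fully conjugated; 3 ring double bonds give 6 π electrons. That satisfies 4n+2 with n=1, so ring C is aromatic (benzene ring).
Ring D has two sp³ carbons, so it is not fully conjugated — not aromatic (oxolane ring).
Ring E is fully conjugated (every ring atom contributes a p orbital); 3 ring double bonds give 6 π electrons. 6 = 4(1)+2, so ring E is aromatic (benzene ring).
Ring F has two sp³ carbons, so it is not fully conjugated — not aromatic (oxolane ring).
Ring G is planar and fully conjugated; 2 ring double bonds (4 π electrons) plus a heteroatom lone pair (2) give 6 π electrons. That satisfies 4n+2 with n=1, so ring G is aromatic (pyrazole).
Aromatic: A, C, E, G. Total: 4.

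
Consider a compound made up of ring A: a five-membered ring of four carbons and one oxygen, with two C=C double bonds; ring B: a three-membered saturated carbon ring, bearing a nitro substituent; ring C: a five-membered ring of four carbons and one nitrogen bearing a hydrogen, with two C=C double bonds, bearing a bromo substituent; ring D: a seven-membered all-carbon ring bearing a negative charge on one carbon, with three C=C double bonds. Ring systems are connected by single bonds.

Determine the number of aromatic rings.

2

Ring A has a continuous p-orbital overlap around the ring; 2 ring double bonds (4 π electrons) plus a heteroatom lone pair (2) give 6 π electrons. Since 6 = 4n+2 (n=1), ring A is aromatic (furan).
Ring B has only sp³ atoms, so it is not fully conjugated — not aromatic (cyclopropane).
Ring C is fully conjugated (every ring atom contributes a p orbital); 2 ring double bonds (4 π electrons) plus a heteroatom lone pair (2) give 6 π electrons. Since 6 = 4n+2 (n=1), ring C is aromatic (pyrrole).
Ring D has only sp² ring atoms; a planar conformation would have a fully conjugated π system of 8 electrons. But 8 = 4(2), which is 4n not 4n+2, so ring D is not aromatic (cycloheptatrienyl anion).
Aromatic: A, C. Total: 2.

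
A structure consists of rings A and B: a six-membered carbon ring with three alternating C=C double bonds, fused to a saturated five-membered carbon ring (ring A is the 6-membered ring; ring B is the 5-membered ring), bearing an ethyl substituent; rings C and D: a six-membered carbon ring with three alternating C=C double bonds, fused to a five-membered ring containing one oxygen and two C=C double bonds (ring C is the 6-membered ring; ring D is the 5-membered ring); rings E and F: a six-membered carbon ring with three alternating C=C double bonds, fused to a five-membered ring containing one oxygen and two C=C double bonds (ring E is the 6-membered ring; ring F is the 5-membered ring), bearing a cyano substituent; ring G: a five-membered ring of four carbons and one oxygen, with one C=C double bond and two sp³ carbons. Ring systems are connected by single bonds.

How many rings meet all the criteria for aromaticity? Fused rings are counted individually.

5

Ring A has a continuous p-orbital overlap around the ring; 3 ring double bonds give 6 π electrons. 6 = 4(1)+2, so ring A is aromatic (benzene ring).
Ring B has three sp³ carbons, so it is not fully conjugated — not aromatic (cyclopentane ring).
Rings C and D form a fused bicyclic system (with one oxygen) with 9 sp² atoms and 10 π electrons from ring double bonds plus a heteroatom lone pair. 10 = 4(2)+2, so the system is aromatic and both rings count as aromatic (benzofuran).
Rings E and F form a fused bicyclic system (with one oxygen) with 9 sp² atoms and 10 π electrons from ring double bonds plus a heteroatom lone pair. 10 = 4(2)+2, so the system is aromatic and both rings count as aromatic (benzofuran).
Ring G has two sp³ carbons, so it is not fully conjugated — not aromatic (2,3-dihydrofuran).
Aromatic: A, C, D, E, F. Total: 5.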